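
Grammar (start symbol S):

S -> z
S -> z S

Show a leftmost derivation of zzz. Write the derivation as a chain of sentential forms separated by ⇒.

S ⇒ zS   [S -> z S]
zS ⇒ zzS   [S -> z S]
zzS ⇒ zzz   [S -> z]

S ⇒ zS ⇒ zzS ⇒ zzz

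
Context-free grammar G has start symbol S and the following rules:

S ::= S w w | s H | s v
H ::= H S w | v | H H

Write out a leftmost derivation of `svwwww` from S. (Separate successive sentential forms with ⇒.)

S ⇒ Sww ⇒ Swwww ⇒ svwwww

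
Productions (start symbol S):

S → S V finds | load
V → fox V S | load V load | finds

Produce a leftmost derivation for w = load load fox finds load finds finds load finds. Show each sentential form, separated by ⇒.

S ⇒ S V finds ⇒ load V finds ⇒ load load V load finds ⇒ load load fox V S load finds ⇒ load load fox finds S load finds ⇒ load load fox finds S V finds load finds ⇒ load load fox finds load V finds load finds ⇒ load load fox finds load finds finds load finds

S ⇒ S V finds   [S → S V finds]
S V finds ⇒ load V finds   [S → load]
load V finds ⇒ load load V load finds   [V → load V load]
load load V load finds ⇒ load load fox V S load finds   [V → fox V S]
load load fox V S load finds ⇒ load load fox finds S load finds   [V → finds]
load load fox finds S load finds ⇒ load load fox finds S V finds load finds   [S → S V finds]
load load fox finds S V finds load finds ⇒ load load fox finds load V finds load finds   [S → load]
load load fox finds load V finds load finds ⇒ load load fox finds load finds finds load finds   [V → finds]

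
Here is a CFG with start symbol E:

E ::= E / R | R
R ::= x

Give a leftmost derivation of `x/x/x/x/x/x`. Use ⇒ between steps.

E ⇒ E/R ⇒ E/R/R ⇒ E/R/R/R ⇒ E/R/R/R/R ⇒ E/R/R/R/R/R ⇒ R/R/R/R/R/R ⇒ x/R/R/R/R/R ⇒ x/x/R/R/R/R ⇒ x/x/x/R/R/R ⇒ x/x/x/x/R/R ⇒ x/x/x/x/x/R ⇒ x/x/x/x/x/x

E ⇒ E/R   [E ::= E / R]
E/R ⇒ E/R/R   [E ::= E / R]
E/R/R ⇒ E/R/R/R   [E ::= E / R]
E/R/R/R ⇒ E/R/R/R/R   [E ::= E / R]
E/R/R/R/R ⇒ E/R/R/R/R/R   [E ::= E / R]
E/R/R/R/R/R ⇒ R/R/R/R/R/R   [E ::= R]
R/R/R/R/R/R ⇒ x/R/R/R/R/R   [R ::= x]
x/R/R/R/R/R ⇒ x/x/R/R/R/R   [R ::= x]
x/x/R/R/R/R ⇒ x/x/x/R/R/R   [R ::= x]
x/x/x/R/R/R ⇒ x/x/x/x/R/R   [R ::= x]
x/x/x/x/R/R ⇒ x/x/x/x/x/R   [R ::= x]
x/x/x/x/x/R ⇒ x/x/x/x/x/x   [R ::= x]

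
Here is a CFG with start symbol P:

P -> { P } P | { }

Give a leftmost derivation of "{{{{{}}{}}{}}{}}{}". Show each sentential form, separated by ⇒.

P ⇒ {P}P   [P -> { P } P]
{P}P ⇒ {{P}P}P   [P -> { P } P]
{{P}P}P ⇒ {{{P}P}P}P   [P -> { P } P]
{{{P}P}P}P ⇒ {{{{P}P}P}P}P   [P -> { P } P]
{{{{P}P}P}P}P ⇒ {{{{{}}P}P}P}P   [P -> { }]
{{{{{}}P}P}P}P ⇒ {{{{{}}{}}P}P}P   [P -> { }]
{{{{{}}{}}P}P}P ⇒ {{{{{}}{}}{}}P}P   [P -> { }]
{{{{{}}{}}{}}P}P ⇒ {{{{{}}{}}{}}{}}P   [P -> { }]
{{{{{}}{}}{}}{}}P ⇒ {{{{{}}{}}{}}{}}{}   [P -> { }]

P ⇒ {P}P ⇒ {{P}P}P ⇒ {{{P}P}P}P ⇒ {{{{P}P}P}P}P ⇒ {{{{{}}P}P}P}P ⇒ {{{{{}}{}}P}P}P ⇒ {{{{{}}{}}{}}P}P ⇒ {{{{{}}{}}{}}{}}P ⇒ {{{{{}}{}}{}}{}}{}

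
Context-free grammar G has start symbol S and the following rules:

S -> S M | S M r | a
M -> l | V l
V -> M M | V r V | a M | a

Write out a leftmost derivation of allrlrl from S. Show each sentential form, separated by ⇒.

S ⇒ SM   [S -> S M]
SM ⇒ SMrM   [S -> S M r]
SMrM ⇒ SMrMrM   [S -> S M r]
SMrMrM ⇒ SMMrMrM   [S -> S M]
SMMrMrM ⇒ aMMrMrM   [S -> a]
aMMrMrM ⇒ alMrMrM   [M -> l]
alMrMrM ⇒ allrMrM   [M -> l]
allrMrM ⇒ allrlrM   [M -> l]
allrlrM ⇒ allrlrl   [M -> l]

S⇒SM⇒SMrM⇒SMrMrM⇒SMMrMrM⇒aMMrMrM⇒alMrMrM⇒allrMrM⇒allrlrM⇒allrlrl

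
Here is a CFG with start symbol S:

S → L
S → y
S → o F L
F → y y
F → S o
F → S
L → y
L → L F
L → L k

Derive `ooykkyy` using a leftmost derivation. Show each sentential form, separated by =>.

S => oFL   [S → o F L]
oFL => oSL   [F → S]
oSL => ooFLL   [S → o F L]
ooFLL => ooSLL   [F → S]
ooSLL => ooLLL   [S → L]
ooLLL => ooLkLL   [L → L k]
ooLkLL => ooLkkLL   [L → L k]
ooLkkLL => ooykkLL   [L → y]
ooykkLL => ooykkyL   [L → y]
ooykkyL => ooykkyy   [L → y]

S=>oFL=>oSL=>ooFLL=>ooSLL=>ooLLL=>ooLkLL=>ooLkkLL=>ooykkLL=>ooykkyL=>ooykkyy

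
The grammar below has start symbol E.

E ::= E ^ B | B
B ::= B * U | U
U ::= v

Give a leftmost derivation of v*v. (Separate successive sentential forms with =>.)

E => B   [E ::= B]
B => B*U   [B ::= B * U]
B*U => U*U   [B ::= U]
U*U => v*U   [U ::= v]
v*U => v*v   [U ::= v]

E => B => B*U => U*U => v*U => v*v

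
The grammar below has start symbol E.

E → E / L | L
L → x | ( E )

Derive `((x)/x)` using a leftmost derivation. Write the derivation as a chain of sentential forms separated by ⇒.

E ⇒ L ⇒ (E) ⇒ (E/L) ⇒ (L/L) ⇒ ((E)/L) ⇒ ((L)/L) ⇒ ((x)/L) ⇒ ((x)/x)

E ⇒ L   [E → L]
L ⇒ (E)   [L → ( E )]
(E) ⇒ (E/L)   [E → E / L]
(E/L) ⇒ (L/L)   [E → L]
(L/L) ⇒ ((E)/L)   [L → ( E )]
((E)/L) ⇒ ((L)/L)   [E → L]
((L)/L) ⇒ ((x)/L)   [L → x]
((x)/L) ⇒ ((x)/x)   [L → x]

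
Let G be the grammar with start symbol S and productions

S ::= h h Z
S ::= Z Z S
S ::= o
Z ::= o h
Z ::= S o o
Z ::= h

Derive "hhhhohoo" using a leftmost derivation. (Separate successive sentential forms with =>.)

S => hhZ => hhSoo => hhhhZoo => hhhhohoo

S => hhZ   [S ::= h h Z]
hhZ => hhSoo   [Z ::= S o o]
hhSoo => hhhhZoo   [S ::= h h Z]
hhhhZoo => hhhhohoo   [Z ::= o h]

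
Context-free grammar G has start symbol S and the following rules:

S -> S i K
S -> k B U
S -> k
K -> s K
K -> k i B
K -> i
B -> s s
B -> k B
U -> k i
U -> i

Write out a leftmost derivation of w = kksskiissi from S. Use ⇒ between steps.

S ⇒ SiK ⇒ kBUiK ⇒ kkBUiK ⇒ kkssUiK ⇒ kksskiiK ⇒ kksskiisK ⇒ kksskiissK ⇒ kksskiissi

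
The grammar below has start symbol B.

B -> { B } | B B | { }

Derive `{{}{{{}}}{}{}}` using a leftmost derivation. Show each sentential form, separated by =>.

B => {B}   [B -> { B }]
{B} => {BB}   [B -> B B]
{BB} => {{}B}   [B -> { }]
{{}B} => {{}BB}   [B -> B B]
{{}BB} => {{}{B}B}   [B -> { B }]
{{}{B}B} => {{}{{B}}B}   [B -> { B }]
{{}{{B}}B} => {{}{{{}}}B}   [B -> { }]
{{}{{{}}}B} => {{}{{{}}}BB}   [B -> B B]
{{}{{{}}}BB} => {{}{{{}}}{}B}   [B -> { }]
{{}{{{}}}{}B} => {{}{{{}}}{}{}}   [B -> { }]

B=>{B}=>{BB}=>{{}B}=>{{}BB}=>{{}{B}B}=>{{}{{B}}B}=>{{}{{{}}}B}=>{{}{{{}}}BB}=>{{}{{{}}}{}B}=>{{}{{{}}}{}{}}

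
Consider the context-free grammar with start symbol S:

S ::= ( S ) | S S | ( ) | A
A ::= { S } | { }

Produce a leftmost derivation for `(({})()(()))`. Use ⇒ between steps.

S ⇒ (S) ⇒ (SS) ⇒ (SSS) ⇒ ((S)SS) ⇒ ((A)SS) ⇒ (({})SS) ⇒ (({})()S) ⇒ (({})()(S)) ⇒ (({})()(()))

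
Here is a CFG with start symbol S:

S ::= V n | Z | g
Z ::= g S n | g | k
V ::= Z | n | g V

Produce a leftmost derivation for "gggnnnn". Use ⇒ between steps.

S ⇒ Z   [S ::= Z]
Z ⇒ gSn   [Z ::= g S n]
gSn ⇒ gZn   [S ::= Z]
gZn ⇒ ggSnn   [Z ::= g S n]
ggSnn ⇒ ggVnnn   [S ::= V n]
ggVnnn ⇒ gggVnnn   [V ::= g V]
gggVnnn ⇒ gggnnnn   [V ::= n]

S ⇒ Z ⇒ gSn ⇒ gZn ⇒ ggSnn ⇒ ggVnnn ⇒ gggVnnn ⇒ gggnnnn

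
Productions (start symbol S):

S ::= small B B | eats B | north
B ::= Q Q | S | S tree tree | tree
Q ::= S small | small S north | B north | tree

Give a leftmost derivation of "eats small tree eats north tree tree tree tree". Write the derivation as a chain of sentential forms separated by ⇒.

S ⇒ eats B ⇒ eats S tree tree ⇒ eats small B B tree tree ⇒ eats small tree B tree tree ⇒ eats small tree S tree tree tree tree ⇒ eats small tree eats B tree tree tree tree ⇒ eats small tree eats S tree tree tree tree ⇒ eats small tree eats north tree tree tree tree

S ⇒ eats B   [S ::= eats B]
eats B ⇒ eats S tree tree   [B ::= S tree tree]
eats S tree tree ⇒ eats small B B tree tree   [S ::= small B B]
eats small B B tree tree ⇒ eats small tree B tree tree   [B ::= tree]
eats small tree B tree tree ⇒ eats small tree S tree tree tree tree   [B ::= S tree tree]
eats small tree S tree tree tree tree ⇒ eats small tree eats B tree tree tree tree   [S ::= eats B]
eats small tree eats B tree tree tree tree ⇒ eats small tree eats S tree tree tree tree   [B ::= S]
eats small tree eats S tree tree tree tree ⇒ eats small tree eats north tree tree tree tree   [S ::= north]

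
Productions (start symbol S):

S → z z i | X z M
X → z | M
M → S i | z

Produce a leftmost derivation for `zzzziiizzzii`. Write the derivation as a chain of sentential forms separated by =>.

S => XzM => MzM => SizM => XzMizM => MzMizM => zzMizM => zzSiizM => zzzziiizM => zzzziiizSi => zzzziiizzzii

S => XzM   [S → X z M]
XzM => MzM   [X → M]
MzM => SizM   [M → S i]
SizM => XzMizM   [S → X z M]
XzMizM => MzMizM   [X → M]
MzMizM => zzMizM   [M → z]
zzMizM => zzSiizM   [M → S i]
zzSiizM => zzzziiizM   [S → z z i]
zzzziiizM => zzzziiizSi   [M → S i]
zzzziiizSi => zzzziiizzzii   [S → z z i]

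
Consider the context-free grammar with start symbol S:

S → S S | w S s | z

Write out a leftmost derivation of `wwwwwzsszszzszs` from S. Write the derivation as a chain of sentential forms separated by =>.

S=>wSs=>wSSs=>wwSsSs=>wwSSsSs=>wwSSSsSs=>wwwSsSSsSs=>wwwSSsSSsSs=>wwwwSsSsSSsSs=>wwwwwSssSsSSsSs=>wwwwwzssSsSSsSs=>wwwwwzsszsSSsSs=>wwwwwzsszszSsSs=>wwwwwzsszszzsSs=>wwwwwzsszszzszs

S => wSs   [S → w S s]
wSs => wSSs   [S → S S]
wSSs => wwSsSs   [S → w S s]
wwSsSs => wwSSsSs   [S → S S]
wwSSsSs => wwSSSsSs   [S → S S]
wwSSSsSs => wwwSsSSsSs   [S → w S s]
wwwSsSSsSs => wwwSSsSSsSs   [S → S S]
wwwSSsSSsSs => wwwwSsSsSSsSs   [S → w S s]
wwwwSsSsSSsSs => wwwwwSssSsSSsSs   [S → w S s]
wwwwwSssSsSSsSs => wwwwwzssSsSSsSs   [S → z]
wwwwwzssSsSSsSs => wwwwwzsszsSSsSs   [S → z]
wwwwwzsszsSSsSs => wwwwwzsszszSsSs   [S → z]
wwwwwzsszszSsSs => wwwwwzsszszzsSs   [S → z]
wwwwwzsszszzsSs => wwwwwzsszszzszs   [S → z]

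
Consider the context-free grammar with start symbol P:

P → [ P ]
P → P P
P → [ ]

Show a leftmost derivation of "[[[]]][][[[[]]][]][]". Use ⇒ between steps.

P ⇒ PP ⇒ [P]P ⇒ [[P]]P ⇒ [[[]]]P ⇒ [[[]]]PP ⇒ [[[]]]PPP ⇒ [[[]]][]PP ⇒ [[[]]][][P]P ⇒ [[[]]][][PP]P ⇒ [[[]]][][[P]P]P ⇒ [[[]]][][[[P]]P]P ⇒ [[[]]][][[[[]]]P]P ⇒ [[[]]][][[[[]]][]]P ⇒ [[[]]][][[[[]]][]][]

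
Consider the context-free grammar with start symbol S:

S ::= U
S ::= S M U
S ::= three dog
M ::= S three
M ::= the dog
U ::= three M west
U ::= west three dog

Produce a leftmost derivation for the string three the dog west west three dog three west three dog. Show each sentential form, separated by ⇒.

S ⇒ S M U ⇒ U M U ⇒ three M west M U ⇒ three the dog west M U ⇒ three the dog west S three U ⇒ three the dog west U three U ⇒ three the dog west west three dog three U ⇒ three the dog west west three dog three west three dog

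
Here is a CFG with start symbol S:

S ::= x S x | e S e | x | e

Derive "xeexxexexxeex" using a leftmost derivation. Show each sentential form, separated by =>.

S => xSx   [S ::= x S x]
xSx => xeSex   [S ::= e S e]
xeSex => xeeSeex   [S ::= e S e]
xeeSeex => xeexSxeex   [S ::= x S x]
xeexSxeex => xeexxSxxeex   [S ::= x S x]
xeexxSxxeex => xeexxeSexxeex   [S ::= e S e]
xeexxeSexxeex => xeexxexexxeex   [S ::= x]

S => xSx => xeSex => xeeSeex => xeexSxeex => xeexxSxxeex => xeexxeSexxeex => xeexxexexxeex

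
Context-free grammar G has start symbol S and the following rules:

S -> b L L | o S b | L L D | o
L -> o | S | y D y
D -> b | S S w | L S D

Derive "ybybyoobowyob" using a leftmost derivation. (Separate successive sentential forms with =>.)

S => LLD   [S -> L L D]
LLD => yDyLD   [L -> y D y]
yDyLD => ySSwyLD   [D -> S S w]
ySSwyLD => ybLLSwyLD   [S -> b L L]
ybLLSwyLD => ybyDyLSwyLD   [L -> y D y]
ybyDyLSwyLD => ybybyLSwyLD   [D -> b]
ybybyLSwyLD => ybybySSwyLD   [L -> S]
ybybySSwyLD => ybybyLLDSwyLD   [S -> L L D]
ybybyLLDSwyLD => ybybyoLDSwyLD   [L -> o]
ybybyoLDSwyLD => ybybyooDSwyLD   [L -> o]
ybybyooDSwyLD => ybybyoobSwyLD   [D -> b]
ybybyoobSwyLD => ybybyoobowyLD   [S -> o]
ybybyoobowyLD => ybybyoobowyoD   [L -> o]
ybybyoobowyoD => ybybyoobowyob   [D -> b]

S => LLD => yDyLD => ySSwyLD => ybLLSwyLD => ybyDyLSwyLD => ybybyLSwyLD => ybybySSwyLD => ybybyLLDSwyLD => ybybyoLDSwyLD => ybybyooDSwyLD => ybybyoobSwyLD => ybybyoobowyLD => ybybyoobowyoD => ybybyoobowyob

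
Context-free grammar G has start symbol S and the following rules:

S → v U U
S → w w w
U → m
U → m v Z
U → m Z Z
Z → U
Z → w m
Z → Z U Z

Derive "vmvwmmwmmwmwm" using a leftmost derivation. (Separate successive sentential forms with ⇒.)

S⇒vUU⇒vmvZU⇒vmvwmU⇒vmvwmmZZ⇒vmvwmmZUZZ⇒vmvwmmwmUZZ⇒vmvwmmwmmZZ⇒vmvwmmwmmwmZ⇒vmvwmmwmmwmwm

S ⇒ vUU   [S → v U U]
vUU ⇒ vmvZU   [U → m v Z]
vmvZU ⇒ vmvwmU   [Z → w m]
vmvwmU ⇒ vmvwmmZZ   [U → m Z Z]
vmvwmmZZ ⇒ vmvwmmZUZZ   [Z → Z U Z]
vmvwmmZUZZ ⇒ vmvwmmwmUZZ   [Z → w m]
vmvwmmwmUZZ ⇒ vmvwmmwmmZZ   [U → m]
vmvwmmwmmZZ ⇒ vmvwmmwmmwmZ   [Z → w m]
vmvwmmwmmwmZ ⇒ vmvwmmwmmwmwm   [Z → w m]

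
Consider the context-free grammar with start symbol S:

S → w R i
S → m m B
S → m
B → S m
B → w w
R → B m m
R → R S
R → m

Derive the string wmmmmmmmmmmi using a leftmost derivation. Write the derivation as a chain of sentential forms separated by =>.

S=>wRi=>wBmmi=>wSmmmi=>wmmBmmmi=>wmmSmmmmi=>wmmmmBmmmmi=>wmmmmSmmmmmi=>wmmmmmmmmmmi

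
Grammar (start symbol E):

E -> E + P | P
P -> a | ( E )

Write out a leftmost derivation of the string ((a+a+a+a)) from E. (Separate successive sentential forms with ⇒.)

E⇒P⇒(E)⇒(P)⇒((E))⇒((E+P))⇒((E+P+P))⇒((E+P+P+P))⇒((P+P+P+P))⇒((a+P+P+P))⇒((a+a+P+P))⇒((a+a+a+P))⇒((a+a+a+a))

E ⇒ P   [E -> P]
P ⇒ (E)   [P -> ( E )]
(E) ⇒ (P)   [E -> P]
(P) ⇒ ((E))   [P -> ( E )]
((E)) ⇒ ((E+P))   [E -> E + P]
((E+P)) ⇒ ((E+P+P))   [E -> E + P]
((E+P+P)) ⇒ ((E+P+P+P))   [E -> E + P]
((E+P+P+P)) ⇒ ((P+P+P+P))   [E -> P]
((P+P+P+P)) ⇒ ((a+P+P+P))   [P -> a]
((a+P+P+P)) ⇒ ((a+a+P+P))   [P -> a]
((a+a+P+P)) ⇒ ((a+a+a+P))   [P -> a]
((a+a+a+P)) ⇒ ((a+a+a+a))   [P -> a]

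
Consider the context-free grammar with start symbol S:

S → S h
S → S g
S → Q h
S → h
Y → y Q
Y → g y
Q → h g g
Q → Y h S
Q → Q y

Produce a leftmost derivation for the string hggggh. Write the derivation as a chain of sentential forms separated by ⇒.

S ⇒ Sh   [S → S h]
Sh ⇒ Sgh   [S → S g]
Sgh ⇒ Sggh   [S → S g]
Sggh ⇒ Sgggh   [S → S g]
Sgggh ⇒ Sggggh   [S → S g]
Sggggh ⇒ hggggh   [S → h]

S⇒Sh⇒Sgh⇒Sggh⇒Sgggh⇒Sggggh⇒hggggh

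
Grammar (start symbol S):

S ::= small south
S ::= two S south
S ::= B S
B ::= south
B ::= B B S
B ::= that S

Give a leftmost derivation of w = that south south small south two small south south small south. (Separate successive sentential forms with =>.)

S => B S => that S S => that B S S => that B B S S S => that south B S S S => that south south S S S => that south south small south S S => that south south small south two S south S => that south south small south two small south south S => that south south small south two small south south small south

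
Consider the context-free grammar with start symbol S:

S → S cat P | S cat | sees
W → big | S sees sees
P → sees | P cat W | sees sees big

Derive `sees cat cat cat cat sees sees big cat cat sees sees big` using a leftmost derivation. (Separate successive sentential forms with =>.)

S => S cat P => S cat cat P => S cat P cat cat P => S cat cat P cat cat P => S cat cat cat P cat cat P => S cat cat cat cat P cat cat P => sees cat cat cat cat P cat cat P => sees cat cat cat cat sees sees big cat cat P => sees cat cat cat cat sees sees big cat cat sees sees big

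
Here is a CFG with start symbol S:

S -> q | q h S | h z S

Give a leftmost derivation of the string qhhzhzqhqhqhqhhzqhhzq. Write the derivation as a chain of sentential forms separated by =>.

S=>qhS=>qhhzS=>qhhzhzS=>qhhzhzqhS=>qhhzhzqhqhS=>qhhzhzqhqhqhS=>qhhzhzqhqhqhqhS=>qhhzhzqhqhqhqhhzS=>qhhzhzqhqhqhqhhzqhS=>qhhzhzqhqhqhqhhzqhhzS=>qhhzhzqhqhqhqhhzqhhzq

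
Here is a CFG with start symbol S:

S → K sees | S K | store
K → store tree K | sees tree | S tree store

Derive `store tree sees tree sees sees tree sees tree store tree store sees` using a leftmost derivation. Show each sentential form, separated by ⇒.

S ⇒ K sees   [S → K sees]
K sees ⇒ S tree store sees   [K → S tree store]
S tree store sees ⇒ S K tree store sees   [S → S K]
S K tree store sees ⇒ K sees K tree store sees   [S → K sees]
K sees K tree store sees ⇒ store tree K sees K tree store sees   [K → store tree K]
store tree K sees K tree store sees ⇒ store tree sees tree sees K tree store sees   [K → sees tree]
store tree sees tree sees K tree store sees ⇒ store tree sees tree sees S tree store tree store sees   [K → S tree store]
store tree sees tree sees S tree store tree store sees ⇒ store tree sees tree sees K sees tree store tree store sees   [S → K sees]
store tree sees tree sees K sees tree store tree store sees ⇒ store tree sees tree sees sees tree sees tree store tree store sees   [K → sees tree]

S ⇒ K sees ⇒ S tree store sees ⇒ S K tree store sees ⇒ K sees K tree store sees ⇒ store tree K sees K tree store sees ⇒ store tree sees tree sees K tree store sees ⇒ store tree sees tree sees S tree store tree store sees ⇒ store tree sees tree sees K sees tree store tree store sees ⇒ store tree sees tree sees sees tree sees tree store tree store sees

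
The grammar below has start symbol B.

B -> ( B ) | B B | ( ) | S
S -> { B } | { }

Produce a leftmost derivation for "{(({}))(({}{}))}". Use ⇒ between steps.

B⇒S⇒{B}⇒{BB}⇒{(B)B}⇒{((B))B}⇒{((S))B}⇒{(({}))B}⇒{(({}))(B)}⇒{(({}))((B))}⇒{(({}))((BB))}⇒{(({}))((SB))}⇒{(({}))(({}B))}⇒{(({}))(({}S))}⇒{(({}))(({}{}))}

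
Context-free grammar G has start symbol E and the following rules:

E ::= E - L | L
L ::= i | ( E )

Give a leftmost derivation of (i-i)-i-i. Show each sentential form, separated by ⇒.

E ⇒ E-L   [E ::= E - L]
E-L ⇒ E-L-L   [E ::= E - L]
E-L-L ⇒ L-L-L   [E ::= L]
L-L-L ⇒ (E)-L-L   [L ::= ( E )]
(E)-L-L ⇒ (E-L)-L-L   [E ::= E - L]
(E-L)-L-L ⇒ (L-L)-L-L   [E ::= L]
(L-L)-L-L ⇒ (i-L)-L-L   [L ::= i]
(i-L)-L-L ⇒ (i-i)-L-L   [L ::= i]
(i-i)-L-L ⇒ (i-i)-i-L   [L ::= i]
(i-i)-i-L ⇒ (i-i)-i-i   [L ::= i]

E ⇒ E-L ⇒ E-L-L ⇒ L-L-L ⇒ (E)-L-L ⇒ (E-L)-L-L ⇒ (L-L)-L-L ⇒ (i-L)-L-L ⇒ (i-i)-L-L ⇒ (i-i)-i-L ⇒ (i-i)-i-i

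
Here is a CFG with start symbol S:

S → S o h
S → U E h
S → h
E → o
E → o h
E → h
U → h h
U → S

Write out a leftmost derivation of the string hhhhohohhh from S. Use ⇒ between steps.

S ⇒ UEh   [S → U E h]
UEh ⇒ SEh   [U → S]
SEh ⇒ UEhEh   [S → U E h]
UEhEh ⇒ SEhEh   [U → S]
SEhEh ⇒ SohEhEh   [S → S o h]
SohEhEh ⇒ UEhohEhEh   [S → U E h]
UEhohEhEh ⇒ hhEhohEhEh   [U → h h]
hhEhohEhEh ⇒ hhhhohEhEh   [E → h]
hhhhohEhEh ⇒ hhhhohohEh   [E → o]
hhhhohohEh ⇒ hhhhohohhh   [E → h]

S ⇒ UEh ⇒ SEh ⇒ UEhEh ⇒ SEhEh ⇒ SohEhEh ⇒ UEhohEhEh ⇒ hhEhohEhEh ⇒ hhhhohEhEh ⇒ hhhhohohEh ⇒ hhhhohohhh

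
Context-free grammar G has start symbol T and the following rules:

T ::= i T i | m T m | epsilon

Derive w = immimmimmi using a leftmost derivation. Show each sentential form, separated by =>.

T => iTi => imTmi => immTmmi => immiTimmi => immimTmimmi => immimmimmi

T => iTi   [T ::= i T i]
iTi => imTmi   [T ::= m T m]
imTmi => immTmmi   [T ::= m T m]
immTmmi => immiTimmi   [T ::= i T i]
immiTimmi => immimTmimmi   [T ::= m T m]
immimTmimmi => immimmimmi   [T ::= epsilon]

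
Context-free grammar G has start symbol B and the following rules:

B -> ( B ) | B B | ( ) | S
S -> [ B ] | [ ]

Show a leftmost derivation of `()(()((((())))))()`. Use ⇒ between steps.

B⇒BB⇒()B⇒()BB⇒()(B)B⇒()(BB)B⇒()(()B)B⇒()(()(B))B⇒()(()((B)))B⇒()(()(((B))))B⇒()(()((((B)))))B⇒()(()((((())))))B⇒()(()((((())))))()

B ⇒ BB   [B -> B B]
BB ⇒ ()B   [B -> ( )]
()B ⇒ ()BB   [B -> B B]
()BB ⇒ ()(B)B   [B -> ( B )]
()(B)B ⇒ ()(BB)B   [B -> B B]
()(BB)B ⇒ ()(()B)B   [B -> ( )]
()(()B)B ⇒ ()(()(B))B   [B -> ( B )]
()(()(B))B ⇒ ()(()((B)))B   [B -> ( B )]
()(()((B)))B ⇒ ()(()(((B))))B   [B -> ( B )]
()(()(((B))))B ⇒ ()(()((((B)))))B   [B -> ( B )]
()(()((((B)))))B ⇒ ()(()((((())))))B   [B -> ( )]
()(()((((())))))B ⇒ ()(()((((())))))()   [B -> ( )]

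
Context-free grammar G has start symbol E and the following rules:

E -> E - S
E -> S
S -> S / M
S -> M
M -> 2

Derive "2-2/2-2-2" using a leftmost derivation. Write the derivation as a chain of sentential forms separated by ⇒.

E ⇒ E-S ⇒ E-S-S ⇒ E-S-S-S ⇒ S-S-S-S ⇒ M-S-S-S ⇒ 2-S-S-S ⇒ 2-S/M-S-S ⇒ 2-M/M-S-S ⇒ 2-2/M-S-S ⇒ 2-2/2-S-S ⇒ 2-2/2-M-S ⇒ 2-2/2-2-S ⇒ 2-2/2-2-M ⇒ 2-2/2-2-2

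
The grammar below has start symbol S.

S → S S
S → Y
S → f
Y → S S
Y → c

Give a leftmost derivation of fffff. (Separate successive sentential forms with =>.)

S => SS   [S → S S]
SS => SSS   [S → S S]
SSS => fSS   [S → f]
fSS => fSSS   [S → S S]
fSSS => fSSSS   [S → S S]
fSSSS => ffSSS   [S → f]
ffSSS => fffSS   [S → f]
fffSS => ffffS   [S → f]
ffffS => fffff   [S → f]

S=>SS=>SSS=>fSS=>fSSS=>fSSSS=>ffSSS=>fffSS=>ffffS=>fffff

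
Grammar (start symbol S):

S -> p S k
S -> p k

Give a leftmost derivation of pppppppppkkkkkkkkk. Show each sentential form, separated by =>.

S => pSk => ppSkk => pppSkkk => ppppSkkkk => pppppSkkkkk => ppppppSkkkkkk => pppppppSkkkkkkk => ppppppppSkkkkkkkk => pppppppppkkkkkkkkk

S => pSk   [S -> p S k]
pSk => ppSkk   [S -> p S k]
ppSkk => pppSkkk   [S -> p S k]
pppSkkk => ppppSkkkk   [S -> p S k]
ppppSkkkk => pppppSkkkkk   [S -> p S k]
pppppSkkkkk => ppppppSkkkkkk   [S -> p S k]
ppppppSkkkkkk => pppppppSkkkkkkk   [S -> p S k]
pppppppSkkkkkkk => ppppppppSkkkkkkkk   [S -> p S k]
ppppppppSkkkkkkkk => pppppppppkkkkkkkkk   [S -> p k]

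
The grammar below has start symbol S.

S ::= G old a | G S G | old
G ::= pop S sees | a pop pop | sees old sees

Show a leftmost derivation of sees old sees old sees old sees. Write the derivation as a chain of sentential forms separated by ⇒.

S ⇒ G S G ⇒ sees old sees S G ⇒ sees old sees old G ⇒ sees old sees old sees old sees

S ⇒ G S G   [S ::= G S G]
G S G ⇒ sees old sees S G   [G ::= sees old sees]
sees old sees S G ⇒ sees old sees old G   [S ::= old]
sees old sees old G ⇒ sees old sees old sees old sees   [G ::= sees old sees]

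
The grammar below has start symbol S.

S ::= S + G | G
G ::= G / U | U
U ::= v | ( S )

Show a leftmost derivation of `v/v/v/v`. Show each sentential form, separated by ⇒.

S ⇒ G   [S ::= G]
G ⇒ G/U   [G ::= G / U]
G/U ⇒ G/U/U   [G ::= G / U]
G/U/U ⇒ G/U/U/U   [G ::= G / U]
G/U/U/U ⇒ U/U/U/U   [G ::= U]
U/U/U/U ⇒ v/U/U/U   [U ::= v]
v/U/U/U ⇒ v/v/U/U   [U ::= v]
v/v/U/U ⇒ v/v/v/U   [U ::= v]
v/v/v/U ⇒ v/v/v/v   [U ::= v]

S ⇒ G ⇒ G/U ⇒ G/U/U ⇒ G/U/U/U ⇒ U/U/U/U ⇒ v/U/U/U ⇒ v/v/U/U ⇒ v/v/v/U ⇒ v/v/v/v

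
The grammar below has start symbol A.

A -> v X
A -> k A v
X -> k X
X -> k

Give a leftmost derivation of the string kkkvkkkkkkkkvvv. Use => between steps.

A => kAv   [A -> k A v]
kAv => kkAvv   [A -> k A v]
kkAvv => kkkAvvv   [A -> k A v]
kkkAvvv => kkkvXvvv   [A -> v X]
kkkvXvvv => kkkvkXvvv   [X -> k X]
kkkvkXvvv => kkkvkkXvvv   [X -> k X]
kkkvkkXvvv => kkkvkkkXvvv   [X -> k X]
kkkvkkkXvvv => kkkvkkkkXvvv   [X -> k X]
kkkvkkkkXvvv => kkkvkkkkkXvvv   [X -> k X]
kkkvkkkkkXvvv => kkkvkkkkkkXvvv   [X -> k X]
kkkvkkkkkkXvvv => kkkvkkkkkkkXvvv   [X -> k X]
kkkvkkkkkkkXvvv => kkkvkkkkkkkkvvv   [X -> k]

A=>kAv=>kkAvv=>kkkAvvv=>kkkvXvvv=>kkkvkXvvv=>kkkvkkXvvv=>kkkvkkkXvvv=>kkkvkkkkXvvv=>kkkvkkkkkXvvv=>kkkvkkkkkkXvvv=>kkkvkkkkkkkXvvv=>kkkvkkkkkkkkvvv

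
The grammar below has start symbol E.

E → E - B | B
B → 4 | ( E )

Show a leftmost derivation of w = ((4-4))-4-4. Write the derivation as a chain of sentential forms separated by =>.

E => E-B   [E → E - B]
E-B => E-B-B   [E → E - B]
E-B-B => B-B-B   [E → B]
B-B-B => (E)-B-B   [B → ( E )]
(E)-B-B => (B)-B-B   [E → B]
(B)-B-B => ((E))-B-B   [B → ( E )]
((E))-B-B => ((E-B))-B-B   [E → E - B]
((E-B))-B-B => ((B-B))-B-B   [E → B]
((B-B))-B-B => ((4-B))-B-B   [B → 4]
((4-B))-B-B => ((4-4))-B-B   [B → 4]
((4-4))-B-B => ((4-4))-4-B   [B → 4]
((4-4))-4-B => ((4-4))-4-4   [B → 4]

E => E-B => E-B-B => B-B-B => (E)-B-B => (B)-B-B => ((E))-B-B => ((E-B))-B-B => ((B-B))-B-B => ((4-B))-B-B => ((4-4))-B-B => ((4-4))-4-B => ((4-4))-4-4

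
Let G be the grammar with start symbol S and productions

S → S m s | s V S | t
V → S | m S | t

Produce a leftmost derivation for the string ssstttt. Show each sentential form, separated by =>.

S => sVS   [S → s V S]
sVS => sSS   [V → S]
sSS => ssVSS   [S → s V S]
ssVSS => ssSSS   [V → S]
ssSSS => sssVSSS   [S → s V S]
sssVSSS => ssstSSS   [V → t]
ssstSSS => sssttSS   [S → t]
sssttSS => ssstttS   [S → t]
ssstttS => ssstttt   [S → t]

S => sVS => sSS => ssVSS => ssSSS => sssVSSS => ssstSSS => sssttSS => ssstttS => ssstttt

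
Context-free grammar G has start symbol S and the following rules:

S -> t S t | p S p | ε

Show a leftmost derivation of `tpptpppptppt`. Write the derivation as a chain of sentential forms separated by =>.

S=>tSt=>tpSpt=>tppSppt=>tpptStppt=>tpptpSptppt=>tpptppSpptppt=>tpptpppptppt

S => tSt   [S -> t S t]
tSt => tpSpt   [S -> p S p]
tpSpt => tppSppt   [S -> p S p]
tppSppt => tpptStppt   [S -> t S t]
tpptStppt => tpptpSptppt   [S -> p S p]
tpptpSptppt => tpptppSpptppt   [S -> p S p]
tpptppSpptppt => tpptpppptppt   [S -> ε]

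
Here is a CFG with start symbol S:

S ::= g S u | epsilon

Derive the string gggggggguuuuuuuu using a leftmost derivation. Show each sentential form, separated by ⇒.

S ⇒ gSu   [S ::= g S u]
gSu ⇒ ggSuu   [S ::= g S u]
ggSuu ⇒ gggSuuu   [S ::= g S u]
gggSuuu ⇒ ggggSuuuu   [S ::= g S u]
ggggSuuuu ⇒ gggggSuuuuu   [S ::= g S u]
gggggSuuuuu ⇒ ggggggSuuuuuu   [S ::= g S u]
ggggggSuuuuuu ⇒ gggggggSuuuuuuu   [S ::= g S u]
gggggggSuuuuuuu ⇒ ggggggggSuuuuuuuu   [S ::= g S u]
ggggggggSuuuuuuuu ⇒ gggggggguuuuuuuu   [S ::= epsilon]

S⇒gSu⇒ggSuu⇒gggSuuu⇒ggggSuuuu⇒gggggSuuuuu⇒ggggggSuuuuuu⇒gggggggSuuuuuuu⇒ggggggggSuuuuuuuu⇒gggggggguuuuuuuu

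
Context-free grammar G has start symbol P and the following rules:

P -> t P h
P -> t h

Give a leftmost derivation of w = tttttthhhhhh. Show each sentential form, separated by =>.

P => tPh => ttPhh => tttPhhh => ttttPhhhh => tttttPhhhhh => tttttthhhhhh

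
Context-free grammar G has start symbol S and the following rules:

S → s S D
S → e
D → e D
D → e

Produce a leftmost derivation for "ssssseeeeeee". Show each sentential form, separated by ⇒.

S ⇒ sSD ⇒ ssSDD ⇒ sssSDDD ⇒ ssssSDDDD ⇒ sssssSDDDDD ⇒ ssssseDDDDD ⇒ ssssseeDDDDD ⇒ ssssseeeDDDD ⇒ ssssseeeeDDD ⇒ ssssseeeeeDD ⇒ ssssseeeeeeD ⇒ ssssseeeeeee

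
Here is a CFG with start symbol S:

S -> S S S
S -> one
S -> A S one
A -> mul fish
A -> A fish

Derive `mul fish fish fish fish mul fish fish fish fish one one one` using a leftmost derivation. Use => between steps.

S => A S one => A fish S one => A fish fish S one => A fish fish fish S one => mul fish fish fish fish S one => mul fish fish fish fish A S one one => mul fish fish fish fish A fish S one one => mul fish fish fish fish A fish fish S one one => mul fish fish fish fish A fish fish fish S one one => mul fish fish fish fish mul fish fish fish fish S one one => mul fish fish fish fish mul fish fish fish fish one one one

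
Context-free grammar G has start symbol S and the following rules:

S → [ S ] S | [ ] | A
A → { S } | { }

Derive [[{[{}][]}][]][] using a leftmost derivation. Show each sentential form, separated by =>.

S => [S]S   [S → [ S ] S]
[S]S => [[S]S]S   [S → [ S ] S]
[[S]S]S => [[A]S]S   [S → A]
[[A]S]S => [[{S}]S]S   [A → { S }]
[[{S}]S]S => [[{[S]S}]S]S   [S → [ S ] S]
[[{[S]S}]S]S => [[{[A]S}]S]S   [S → A]
[[{[A]S}]S]S => [[{[{}]S}]S]S   [A → { }]
[[{[{}]S}]S]S => [[{[{}][]}]S]S   [S → [ ]]
[[{[{}][]}]S]S => [[{[{}][]}][]]S   [S → [ ]]
[[{[{}][]}][]]S => [[{[{}][]}][]][]   [S → [ ]]

S => [S]S => [[S]S]S => [[A]S]S => [[{S}]S]S => [[{[S]S}]S]S => [[{[A]S}]S]S => [[{[{}]S}]S]S => [[{[{}][]}]S]S => [[{[{}][]}][]]S => [[{[{}][]}][]][]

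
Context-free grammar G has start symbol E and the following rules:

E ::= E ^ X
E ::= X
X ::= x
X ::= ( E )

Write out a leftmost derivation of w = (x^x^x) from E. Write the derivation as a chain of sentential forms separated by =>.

E => X   [E ::= X]
X => (E)   [X ::= ( E )]
(E) => (E^X)   [E ::= E ^ X]
(E^X) => (E^X^X)   [E ::= E ^ X]
(E^X^X) => (X^X^X)   [E ::= X]
(X^X^X) => (x^X^X)   [X ::= x]
(x^X^X) => (x^x^X)   [X ::= x]
(x^x^X) => (x^x^x)   [X ::= x]

E => X => (E) => (E^X) => (E^X^X) => (X^X^X) => (x^X^X) => (x^x^X) => (x^x^x)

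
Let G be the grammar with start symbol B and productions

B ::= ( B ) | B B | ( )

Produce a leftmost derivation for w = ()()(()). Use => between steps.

B=>BB=>BBB=>()BB=>()()B=>()()(B)=>()()(())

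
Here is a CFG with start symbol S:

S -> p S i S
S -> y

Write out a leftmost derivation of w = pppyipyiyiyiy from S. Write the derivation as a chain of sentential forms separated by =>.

S=>pSiS=>ppSiSiS=>pppSiSiSiS=>pppyiSiSiS=>pppyipSiSiSiS=>pppyipyiSiSiS=>pppyipyiyiSiS=>pppyipyiyiyiS=>pppyipyiyiyiy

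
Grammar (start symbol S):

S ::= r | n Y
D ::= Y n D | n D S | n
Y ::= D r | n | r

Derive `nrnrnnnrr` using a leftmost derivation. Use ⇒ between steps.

S⇒nY⇒nDr⇒nYnDr⇒nrnDr⇒nrnYnDr⇒nrnrnDr⇒nrnrnnDSr⇒nrnrnnnSr⇒nrnrnnnrr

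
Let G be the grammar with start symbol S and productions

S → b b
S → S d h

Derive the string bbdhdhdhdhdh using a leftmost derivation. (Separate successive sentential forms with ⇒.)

S⇒Sdh⇒Sdhdh⇒Sdhdhdh⇒Sdhdhdhdh⇒Sdhdhdhdhdh⇒bbdhdhdhdhdh

S ⇒ Sdh   [S → S d h]
Sdh ⇒ Sdhdh   [S → S d h]
Sdhdh ⇒ Sdhdhdh   [S → S d h]
Sdhdhdh ⇒ Sdhdhdhdh   [S → S d h]
Sdhdhdhdh ⇒ Sdhdhdhdhdh   [S → S d h]
Sdhdhdhdhdh ⇒ bbdhdhdhdhdh   [S → b b]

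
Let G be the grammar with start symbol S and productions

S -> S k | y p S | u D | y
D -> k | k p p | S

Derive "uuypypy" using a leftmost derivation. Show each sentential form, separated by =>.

S => uD => uS => uuD => uuS => uuypS => uuypypS => uuypypy

S => uD   [S -> u D]
uD => uS   [D -> S]
uS => uuD   [S -> u D]
uuD => uuS   [D -> S]
uuS => uuypS   [S -> y p S]
uuypS => uuypypS   [S -> y p S]
uuypypS => uuypypy   [S -> y]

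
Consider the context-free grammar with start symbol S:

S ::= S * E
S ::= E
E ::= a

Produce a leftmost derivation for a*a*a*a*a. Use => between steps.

S => S*E => S*E*E => S*E*E*E => S*E*E*E*E => E*E*E*E*E => a*E*E*E*E => a*a*E*E*E => a*a*a*E*E => a*a*a*a*E => a*a*a*a*a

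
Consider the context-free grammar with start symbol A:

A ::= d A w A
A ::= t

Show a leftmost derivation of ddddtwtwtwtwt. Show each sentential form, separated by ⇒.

A⇒dAwA⇒ddAwAwA⇒dddAwAwAwA⇒ddddAwAwAwAwA⇒ddddtwAwAwAwA⇒ddddtwtwAwAwA⇒ddddtwtwtwAwA⇒ddddtwtwtwtwA⇒ddddtwtwtwtwt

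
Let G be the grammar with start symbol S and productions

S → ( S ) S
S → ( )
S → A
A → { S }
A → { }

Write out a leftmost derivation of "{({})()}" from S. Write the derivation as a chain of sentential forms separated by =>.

S => A => {S} => {(S)S} => {(A)S} => {({})S} => {({})()}

S => A   [S → A]
A => {S}   [A → { S }]
{S} => {(S)S}   [S → ( S ) S]
{(S)S} => {(A)S}   [S → A]
{(A)S} => {({})S}   [A → { }]
{({})S} => {({})()}   [S → ( )]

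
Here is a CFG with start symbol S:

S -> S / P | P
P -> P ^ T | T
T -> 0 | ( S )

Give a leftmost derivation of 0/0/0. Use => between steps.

S => S/P => S/P/P => P/P/P => T/P/P => 0/P/P => 0/T/P => 0/0/P => 0/0/T => 0/0/0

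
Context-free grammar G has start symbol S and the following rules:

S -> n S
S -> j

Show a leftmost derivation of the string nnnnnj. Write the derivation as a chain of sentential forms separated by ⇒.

S ⇒ nS ⇒ nnS ⇒ nnnS ⇒ nnnnS ⇒ nnnnnS ⇒ nnnnnj

S ⇒ nS   [S -> n S]
nS ⇒ nnS   [S -> n S]
nnS ⇒ nnnS   [S -> n S]
nnnS ⇒ nnnnS   [S -> n S]
nnnnS ⇒ nnnnnS   [S -> n S]
nnnnnS ⇒ nnnnnj   [S -> j]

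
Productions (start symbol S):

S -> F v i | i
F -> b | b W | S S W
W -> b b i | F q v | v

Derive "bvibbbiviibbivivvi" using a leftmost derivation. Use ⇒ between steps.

S⇒Fvi⇒SSWvi⇒FviSWvi⇒bviSWvi⇒bviFviWvi⇒bviSSWviWvi⇒bviFviSWviWvi⇒bvibWviSWviWvi⇒bvibbbiviSWviWvi⇒bvibbbiviiWviWvi⇒bvibbbiviibbiviWvi⇒bvibbbiviibbivivvi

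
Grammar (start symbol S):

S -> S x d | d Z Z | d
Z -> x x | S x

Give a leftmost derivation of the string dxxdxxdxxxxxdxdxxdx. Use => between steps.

S => dZZ => dxxZ => dxxSx => dxxSxdx => dxxdZZxdx => dxxdxxZxdx => dxxdxxSxxdx => dxxdxxSxdxxdx => dxxdxxSxdxdxxdx => dxxdxxdZZxdxdxxdx => dxxdxxdxxZxdxdxxdx => dxxdxxdxxxxxdxdxxdx

S => dZZ   [S -> d Z Z]
dZZ => dxxZ   [Z -> x x]
dxxZ => dxxSx   [Z -> S x]
dxxSx => dxxSxdx   [S -> S x d]
dxxSxdx => dxxdZZxdx   [S -> d Z Z]
dxxdZZxdx => dxxdxxZxdx   [Z -> x x]
dxxdxxZxdx => dxxdxxSxxdx   [Z -> S x]
dxxdxxSxxdx => dxxdxxSxdxxdx   [S -> S x d]
dxxdxxSxdxxdx => dxxdxxSxdxdxxdx   [S -> S x d]
dxxdxxSxdxdxxdx => dxxdxxdZZxdxdxxdx   [S -> d Z Z]
dxxdxxdZZxdxdxxdx => dxxdxxdxxZxdxdxxdx   [Z -> x x]
dxxdxxdxxZxdxdxxdx => dxxdxxdxxxxxdxdxxdx   [Z -> x x]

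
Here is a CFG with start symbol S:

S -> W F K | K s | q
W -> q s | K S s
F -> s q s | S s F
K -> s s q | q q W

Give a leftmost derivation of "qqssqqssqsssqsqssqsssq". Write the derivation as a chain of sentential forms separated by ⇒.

S ⇒ WFK ⇒ KSsFK ⇒ qqWSsFK ⇒ qqKSsSsFK ⇒ qqssqSsSsFK ⇒ qqssqWFKsSsFK ⇒ qqssqqsFKsSsFK ⇒ qqssqqssqsKsSsFK ⇒ qqssqqssqsssqsSsFK ⇒ qqssqqssqsssqsqsFK ⇒ qqssqqssqsssqsqssqsK ⇒ qqssqqssqsssqsqssqsssq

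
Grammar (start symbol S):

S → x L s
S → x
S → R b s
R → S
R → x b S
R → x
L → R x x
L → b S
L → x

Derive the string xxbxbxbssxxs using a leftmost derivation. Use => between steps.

S => xLs => xRxxs => xSxxs => xxLsxxs => xxbSsxxs => xxbRbssxxs => xxbxbSbssxxs => xxbxbxbssxxs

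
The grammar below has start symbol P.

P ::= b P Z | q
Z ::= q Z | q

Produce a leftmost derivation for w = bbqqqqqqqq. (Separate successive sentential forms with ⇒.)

P ⇒ bPZ ⇒ bbPZZ ⇒ bbqZZ ⇒ bbqqZZ ⇒ bbqqqZZ ⇒ bbqqqqZ ⇒ bbqqqqqZ ⇒ bbqqqqqqZ ⇒ bbqqqqqqqZ ⇒ bbqqqqqqqq

P ⇒ bPZ   [P ::= b P Z]
bPZ ⇒ bbPZZ   [P ::= b P Z]
bbPZZ ⇒ bbqZZ   [P ::= q]
bbqZZ ⇒ bbqqZZ   [Z ::= q Z]
bbqqZZ ⇒ bbqqqZZ   [Z ::= q Z]
bbqqqZZ ⇒ bbqqqqZ   [Z ::= q]
bbqqqqZ ⇒ bbqqqqqZ   [Z ::= q Z]
bbqqqqqZ ⇒ bbqqqqqqZ   [Z ::= q Z]
bbqqqqqqZ ⇒ bbqqqqqqqZ   [Z ::= q Z]
bbqqqqqqqZ ⇒ bbqqqqqqqq   [Z ::= q]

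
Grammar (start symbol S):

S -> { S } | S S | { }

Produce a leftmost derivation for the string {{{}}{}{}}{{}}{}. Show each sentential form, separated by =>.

S => SS   [S -> S S]
SS => SSS   [S -> S S]
SSS => {S}SS   [S -> { S }]
{S}SS => {SS}SS   [S -> S S]
{SS}SS => {{S}S}SS   [S -> { S }]
{{S}S}SS => {{{}}S}SS   [S -> { }]
{{{}}S}SS => {{{}}SS}SS   [S -> S S]
{{{}}SS}SS => {{{}}{}S}SS   [S -> { }]
{{{}}{}S}SS => {{{}}{}{}}SS   [S -> { }]
{{{}}{}{}}SS => {{{}}{}{}}{S}S   [S -> { S }]
{{{}}{}{}}{S}S => {{{}}{}{}}{{}}S   [S -> { }]
{{{}}{}{}}{{}}S => {{{}}{}{}}{{}}{}   [S -> { }]

S => SS => SSS => {S}SS => {SS}SS => {{S}S}SS => {{{}}S}SS => {{{}}SS}SS => {{{}}{}S}SS => {{{}}{}{}}SS => {{{}}{}{}}{S}S => {{{}}{}{}}{{}}S => {{{}}{}{}}{{}}{}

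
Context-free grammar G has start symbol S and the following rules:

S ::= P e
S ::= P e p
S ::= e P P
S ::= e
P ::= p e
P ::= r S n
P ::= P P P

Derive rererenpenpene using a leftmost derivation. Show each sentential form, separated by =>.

S => Pe   [S ::= P e]
Pe => rSne   [P ::= r S n]
rSne => rePPne   [S ::= e P P]
rePPne => rerSnPne   [P ::= r S n]
rerSnPne => rerePPnPne   [S ::= e P P]
rerePPnPne => rererSnPnPne   [P ::= r S n]
rererSnPnPne => rererenPnPne   [S ::= e]
rererenPnPne => rererenpenPne   [P ::= p e]
rererenpenPne => rererenpenpene   [P ::= p e]

S => Pe => rSne => rePPne => rerSnPne => rerePPnPne => rererSnPnPne => rererenPnPne => rererenpenPne => rererenpenpene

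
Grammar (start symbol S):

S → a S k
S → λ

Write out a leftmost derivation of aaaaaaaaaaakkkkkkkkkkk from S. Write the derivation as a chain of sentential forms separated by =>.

S=>aSk=>aaSkk=>aaaSkkk=>aaaaSkkkk=>aaaaaSkkkkk=>aaaaaaSkkkkkk=>aaaaaaaSkkkkkkk=>aaaaaaaaSkkkkkkkk=>aaaaaaaaaSkkkkkkkkk=>aaaaaaaaaaSkkkkkkkkkk=>aaaaaaaaaaaSkkkkkkkkkkk=>aaaaaaaaaaakkkkkkkkkkk

S => aSk   [S → a S k]
aSk => aaSkk   [S → a S k]
aaSkk => aaaSkkk   [S → a S k]
aaaSkkk => aaaaSkkkk   [S → a S k]
aaaaSkkkk => aaaaaSkkkkk   [S → a S k]
aaaaaSkkkkk => aaaaaaSkkkkkk   [S → a S k]
aaaaaaSkkkkkk => aaaaaaaSkkkkkkk   [S → a S k]
aaaaaaaSkkkkkkk => aaaaaaaaSkkkkkkkk   [S → a S k]
aaaaaaaaSkkkkkkkk => aaaaaaaaaSkkkkkkkkk   [S → a S k]
aaaaaaaaaSkkkkkkkkk => aaaaaaaaaaSkkkkkkkkkk   [S → a S k]
aaaaaaaaaaSkkkkkkkkkk => aaaaaaaaaaaSkkkkkkkkkkk   [S → a S k]
aaaaaaaaaaaSkkkkkkkkkkk => aaaaaaaaaaakkkkkkkkkkk   [S → λ]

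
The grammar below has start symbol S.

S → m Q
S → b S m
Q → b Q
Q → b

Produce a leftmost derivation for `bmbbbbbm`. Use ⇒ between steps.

S ⇒ bSm   [S → b S m]
bSm ⇒ bmQm   [S → m Q]
bmQm ⇒ bmbQm   [Q → b Q]
bmbQm ⇒ bmbbQm   [Q → b Q]
bmbbQm ⇒ bmbbbQm   [Q → b Q]
bmbbbQm ⇒ bmbbbbQm   [Q → b Q]
bmbbbbQm ⇒ bmbbbbbm   [Q → b]

S ⇒ bSm ⇒ bmQm ⇒ bmbQm ⇒ bmbbQm ⇒ bmbbbQm ⇒ bmbbbbQm ⇒ bmbbbbbm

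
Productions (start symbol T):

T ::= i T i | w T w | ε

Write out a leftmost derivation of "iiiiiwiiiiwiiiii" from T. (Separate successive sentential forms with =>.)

T => iTi   [T ::= i T i]
iTi => iiTii   [T ::= i T i]
iiTii => iiiTiii   [T ::= i T i]
iiiTiii => iiiiTiiii   [T ::= i T i]
iiiiTiiii => iiiiiTiiiii   [T ::= i T i]
iiiiiTiiiii => iiiiiwTwiiiii   [T ::= w T w]
iiiiiwTwiiiii => iiiiiwiTiwiiiii   [T ::= i T i]
iiiiiwiTiwiiiii => iiiiiwiiTiiwiiiii   [T ::= i T i]
iiiiiwiiTiiwiiiii => iiiiiwiiiiwiiiii   [T ::= ε]

T => iTi => iiTii => iiiTiii => iiiiTiiii => iiiiiTiiiii => iiiiiwTwiiiii => iiiiiwiTiwiiiii => iiiiiwiiTiiwiiiii => iiiiiwiiiiwiiiii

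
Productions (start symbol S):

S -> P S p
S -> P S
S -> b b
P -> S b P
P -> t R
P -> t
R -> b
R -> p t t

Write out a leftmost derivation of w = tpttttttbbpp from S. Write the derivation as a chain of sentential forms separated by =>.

S=>PS=>tRS=>tpttS=>tpttPS=>tptttS=>tptttPSp=>tpttttSp=>tpttttPSpp=>tptttttSpp=>tptttttPSpp=>tpttttttSpp=>tpttttttbbpp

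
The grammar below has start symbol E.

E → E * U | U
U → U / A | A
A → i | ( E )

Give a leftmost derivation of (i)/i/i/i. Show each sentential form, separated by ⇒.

E ⇒ U ⇒ U/A ⇒ U/A/A ⇒ U/A/A/A ⇒ A/A/A/A ⇒ (E)/A/A/A ⇒ (U)/A/A/A ⇒ (A)/A/A/A ⇒ (i)/A/A/A ⇒ (i)/i/A/A ⇒ (i)/i/i/A ⇒ (i)/i/i/i

E ⇒ U   [E → U]
U ⇒ U/A   [U → U / A]
U/A ⇒ U/A/A   [U → U / A]
U/A/A ⇒ U/A/A/A   [U → U / A]
U/A/A/A ⇒ A/A/A/A   [U → A]
A/A/A/A ⇒ (E)/A/A/A   [A → ( E )]
(E)/A/A/A ⇒ (U)/A/A/A   [E → U]
(U)/A/A/A ⇒ (A)/A/A/A   [U → A]
(A)/A/A/A ⇒ (i)/A/A/A   [A → i]
(i)/A/A/A ⇒ (i)/i/A/A   [A → i]
(i)/i/A/A ⇒ (i)/i/i/A   [A → i]
(i)/i/i/A ⇒ (i)/i/i/i   [A → i]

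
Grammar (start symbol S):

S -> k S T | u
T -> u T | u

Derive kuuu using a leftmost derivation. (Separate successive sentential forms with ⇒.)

S ⇒ kST ⇒ kuT ⇒ kuuT ⇒ kuuu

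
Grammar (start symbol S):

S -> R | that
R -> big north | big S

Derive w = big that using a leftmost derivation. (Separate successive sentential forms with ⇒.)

S ⇒ R   [S -> R]
R ⇒ big S   [R -> big S]
big S ⇒ big that   [S -> that]

S ⇒ R ⇒ big S ⇒ big that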